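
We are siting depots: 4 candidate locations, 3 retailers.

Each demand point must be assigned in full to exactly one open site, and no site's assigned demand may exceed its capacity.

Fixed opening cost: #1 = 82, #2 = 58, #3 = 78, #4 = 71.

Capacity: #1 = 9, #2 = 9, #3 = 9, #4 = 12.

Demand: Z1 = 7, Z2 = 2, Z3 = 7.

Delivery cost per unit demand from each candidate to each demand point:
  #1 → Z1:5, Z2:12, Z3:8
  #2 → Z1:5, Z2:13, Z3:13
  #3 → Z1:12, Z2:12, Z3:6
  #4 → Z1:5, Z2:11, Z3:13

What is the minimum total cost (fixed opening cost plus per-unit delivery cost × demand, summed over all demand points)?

Open {#2, #3}; cheapest assignment that respects the capacities:
  #2 (cap 9, load 7): Z1 — cost 7×5 = 35
  #3 (cap 9, load 9): Z2, Z3 — cost 2×12 + 7×6 = 66
  Shipping 101, fixed 136 → total 237.
  Any other capacity-feasible assignment to {#2, #3} ships for at least 101.
Compare {#3, #4}: its best feasible assignment gives total 248.
Compare {#1, #2}: its best feasible assignment gives total 255.
Every other set of open sites that can feasibly serve all demand totals ≥ 248 even under its best assignment. Minimum: 237.

237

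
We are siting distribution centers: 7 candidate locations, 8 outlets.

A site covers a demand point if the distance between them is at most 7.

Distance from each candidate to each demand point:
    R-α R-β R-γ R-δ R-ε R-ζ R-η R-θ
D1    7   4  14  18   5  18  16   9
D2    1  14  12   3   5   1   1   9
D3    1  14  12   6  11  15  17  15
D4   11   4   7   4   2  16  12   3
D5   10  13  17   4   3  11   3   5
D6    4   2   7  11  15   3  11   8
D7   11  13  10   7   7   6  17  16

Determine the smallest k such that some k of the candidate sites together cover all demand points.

2

Coverage sets (demand points within 7 of each site):
  D1: {R-α, R-β, R-ε}
  D2: {R-α, R-δ, R-ε, R-ζ, R-η}
  D3: {R-α, R-δ}
  D4: {R-β, R-γ, R-δ, R-ε, R-θ}
  D5: {R-δ, R-ε, R-η, R-θ}
  D6: {R-α, R-β, R-γ, R-ζ}
  D7: {R-δ, R-ε, R-ζ}
No single site covers all 8 demand points.
But {D2, D4} covers everything, so the minimum is 2.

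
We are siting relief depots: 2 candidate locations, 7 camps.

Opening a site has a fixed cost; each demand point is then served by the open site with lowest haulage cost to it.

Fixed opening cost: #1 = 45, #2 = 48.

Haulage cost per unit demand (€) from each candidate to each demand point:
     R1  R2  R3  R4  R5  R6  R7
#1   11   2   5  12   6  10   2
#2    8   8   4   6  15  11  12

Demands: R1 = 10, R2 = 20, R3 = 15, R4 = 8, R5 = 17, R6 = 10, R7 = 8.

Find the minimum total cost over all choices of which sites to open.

539

Open {#1, #2}: assign each demand point to its cheapest open site.
  R1→#2 10×8=80, R2→#1 20×2=40, R3→#2 15×4=60, R4→#2 8×6=48, R5→#1 17×6=102, R6→#1 10×10=100, R7→#1 8×2=16
  haulage cost 446, fixed 93 → total 539.
Compare {#1}: haulage cost 539 + fixed 45 = 584.
Compare {#2}: haulage cost 809 + fixed 48 = 857.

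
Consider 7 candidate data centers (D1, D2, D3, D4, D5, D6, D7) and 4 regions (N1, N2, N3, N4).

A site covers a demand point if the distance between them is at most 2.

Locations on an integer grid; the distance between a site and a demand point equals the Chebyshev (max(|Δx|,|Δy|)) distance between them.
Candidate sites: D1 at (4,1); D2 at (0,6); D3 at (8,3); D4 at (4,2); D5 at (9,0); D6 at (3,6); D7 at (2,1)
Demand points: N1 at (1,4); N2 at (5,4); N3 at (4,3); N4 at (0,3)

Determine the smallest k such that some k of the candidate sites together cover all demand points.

2

Coverage sets (demand points within 2 of each site):
  D1: {N3}
  D2: {N1}
  D3: {}
  D4: {N2, N3}
  D5: {}
  D6: {N1, N2}
  D7: {N3, N4}
No single site covers all 4 demand points.
But {D6, D7} covers everything, so the minimum is 2.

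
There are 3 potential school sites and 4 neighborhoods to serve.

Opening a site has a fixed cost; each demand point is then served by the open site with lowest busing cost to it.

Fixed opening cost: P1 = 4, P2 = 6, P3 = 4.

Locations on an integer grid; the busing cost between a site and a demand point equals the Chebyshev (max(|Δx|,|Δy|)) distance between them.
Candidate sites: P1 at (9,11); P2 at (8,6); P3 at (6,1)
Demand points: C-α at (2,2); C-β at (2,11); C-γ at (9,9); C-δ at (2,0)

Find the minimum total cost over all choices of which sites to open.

25

Open {P1, P3}: assign each demand point to its cheapest open site.
  C-α→P3 4, C-β→P1 7, C-γ→P1 2, C-δ→P3 4
  busing cost 17, fixed 8 → total 25.
Compare {P2}: busing cost 21 + fixed 6 = 27.
Compare {P2, P3}: busing cost 17 + fixed 10 = 27.
Compare {P3}: busing cost 26 + fixed 4 = 30.
All other subsets cost ≥ 27. Minimum total cost: 25.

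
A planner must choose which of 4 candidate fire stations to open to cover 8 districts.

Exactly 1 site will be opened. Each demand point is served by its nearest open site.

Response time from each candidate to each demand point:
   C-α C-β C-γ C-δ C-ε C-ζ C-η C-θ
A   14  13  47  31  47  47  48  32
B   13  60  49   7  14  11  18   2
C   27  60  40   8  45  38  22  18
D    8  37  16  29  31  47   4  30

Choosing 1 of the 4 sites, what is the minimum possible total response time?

174

Open {B}.
  C-α→B 13, C-β→B 60, C-γ→B 49, C-δ→B 7, C-ε→B 14, C-ζ→B 11, C-η→B 18, C-θ→B 2  ⇒ total 174.
Compare {D}: total 202.
Compare {C}: total 258.
No size-1 selection does better; minimum is 174.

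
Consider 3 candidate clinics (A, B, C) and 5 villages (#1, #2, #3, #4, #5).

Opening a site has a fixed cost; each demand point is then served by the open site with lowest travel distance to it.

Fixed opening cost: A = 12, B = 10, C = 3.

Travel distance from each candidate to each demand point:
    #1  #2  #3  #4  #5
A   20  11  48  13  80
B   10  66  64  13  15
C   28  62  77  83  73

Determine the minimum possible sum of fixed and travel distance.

119

Open {A, B}: assign each demand point to its cheapest open site.
  #1→B 10, #2→A 11, #3→A 48, #4→A 13, #5→B 15
  travel distance 97, fixed 22 → total 119.
Compare {A, B, C}: travel distance 97 + fixed 25 = 122.
Compare {B, C}: travel distance 164 + fixed 13 = 177.
Compare {B}: travel distance 168 + fixed 10 = 178.
All other subsets cost ≥ 122. Minimum total cost: 119.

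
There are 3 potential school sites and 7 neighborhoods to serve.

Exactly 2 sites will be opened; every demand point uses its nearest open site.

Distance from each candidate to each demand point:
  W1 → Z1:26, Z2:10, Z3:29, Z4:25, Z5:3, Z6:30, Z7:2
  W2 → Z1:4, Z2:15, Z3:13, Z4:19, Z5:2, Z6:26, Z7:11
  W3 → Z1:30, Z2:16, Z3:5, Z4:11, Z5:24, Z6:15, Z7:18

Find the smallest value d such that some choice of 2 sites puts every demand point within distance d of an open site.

Open {W2, W3}.
  Farthest demand point is Z2 at distance 15 (to W2); all others are ≤ 15.
With {W1, W2} the worst case is 26.
With {W1, W3} the worst case is 26.
No size-2 selection achieves below 15.

15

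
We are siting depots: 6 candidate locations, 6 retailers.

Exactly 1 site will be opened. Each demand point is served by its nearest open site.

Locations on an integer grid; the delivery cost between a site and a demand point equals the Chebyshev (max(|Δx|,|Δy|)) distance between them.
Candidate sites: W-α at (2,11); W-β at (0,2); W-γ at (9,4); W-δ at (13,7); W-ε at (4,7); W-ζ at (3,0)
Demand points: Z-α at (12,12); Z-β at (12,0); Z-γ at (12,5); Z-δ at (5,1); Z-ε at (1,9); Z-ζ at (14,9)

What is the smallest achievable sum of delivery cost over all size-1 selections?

32

Open {W-γ}.
  Z-α→W-γ 8, Z-β→W-γ 4, Z-γ→W-γ 3, Z-δ→W-γ 4, Z-ε→W-γ 8, Z-ζ→W-γ 5  ⇒ total 32.
Compare {W-δ}: total 36.
Compare {W-ε}: total 43.
No size-1 selection does better; minimum is 32.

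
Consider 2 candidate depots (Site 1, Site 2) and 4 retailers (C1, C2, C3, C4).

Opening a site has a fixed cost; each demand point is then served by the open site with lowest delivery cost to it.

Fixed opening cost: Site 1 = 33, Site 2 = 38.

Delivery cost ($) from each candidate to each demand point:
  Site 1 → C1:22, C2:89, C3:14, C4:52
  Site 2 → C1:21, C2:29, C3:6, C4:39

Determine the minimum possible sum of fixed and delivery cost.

Open {Site 2}: assign each demand point to its cheapest open site.
  C1→Site 2 21, C2→Site 2 29, C3→Site 2 6, C4→Site 2 39
  delivery cost 95, fixed 38 → total 133.
Compare {Site 1, Site 2}: delivery cost 95 + fixed 71 = 166.
Compare {Site 1}: delivery cost 177 + fixed 33 = 210.

133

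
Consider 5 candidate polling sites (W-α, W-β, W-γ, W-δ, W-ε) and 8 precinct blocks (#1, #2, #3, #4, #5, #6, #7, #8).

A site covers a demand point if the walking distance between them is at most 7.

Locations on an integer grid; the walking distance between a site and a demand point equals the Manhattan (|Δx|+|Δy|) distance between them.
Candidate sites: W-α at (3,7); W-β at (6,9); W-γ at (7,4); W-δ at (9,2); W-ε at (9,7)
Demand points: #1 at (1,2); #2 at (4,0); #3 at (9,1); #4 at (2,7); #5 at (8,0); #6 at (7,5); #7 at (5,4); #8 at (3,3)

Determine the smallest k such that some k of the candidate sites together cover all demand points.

Coverage sets (demand points within 7 of each site):
  W-α: {#1, #4, #6, #7, #8}
  W-β: {#4, #6, #7}
  W-γ: {#2, #3, #5, #6, #7, #8}
  W-δ: {#2, #3, #5, #6, #7, #8}
  W-ε: {#3, #4, #6, #7}
No single site covers all 8 demand points.
But {W-α, W-γ} covers everything, so the minimum is 2.

2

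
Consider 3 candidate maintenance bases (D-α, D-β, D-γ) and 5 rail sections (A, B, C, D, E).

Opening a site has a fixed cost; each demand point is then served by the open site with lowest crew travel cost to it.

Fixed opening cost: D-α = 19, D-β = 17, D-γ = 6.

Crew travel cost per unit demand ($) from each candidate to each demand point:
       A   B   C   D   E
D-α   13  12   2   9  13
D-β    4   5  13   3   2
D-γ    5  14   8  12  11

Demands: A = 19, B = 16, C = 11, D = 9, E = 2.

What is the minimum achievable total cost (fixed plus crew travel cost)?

245

Open {D-α, D-β}: assign each demand point to its cheapest open site.
  A→D-β 19×4=76, B→D-β 16×5=80, C→D-α 11×2=22, D→D-β 9×3=27, E→D-β 2×2=4
  crew travel cost 209, fixed 36 → total 245.
Compare {D-α, D-β, D-γ}: crew travel cost 209 + fixed 42 = 251.
Compare {D-β, D-γ}: crew travel cost 275 + fixed 23 = 298.
Compare {D-β}: crew travel cost 330 + fixed 17 = 347.
All other subsets cost ≥ 251. Minimum total cost: 245.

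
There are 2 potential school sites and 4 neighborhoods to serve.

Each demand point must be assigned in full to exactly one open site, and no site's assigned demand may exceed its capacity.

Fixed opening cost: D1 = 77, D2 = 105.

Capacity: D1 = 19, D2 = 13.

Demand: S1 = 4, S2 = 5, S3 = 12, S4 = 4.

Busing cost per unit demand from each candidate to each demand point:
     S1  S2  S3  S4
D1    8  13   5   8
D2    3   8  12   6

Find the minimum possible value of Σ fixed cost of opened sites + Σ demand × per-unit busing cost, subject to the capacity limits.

Open {D1, D2}; cheapest assignment that respects the capacities:
  D1 (cap 19, load 12): S3 — cost 12×5 = 60
  D2 (cap 13, load 13): S1, S2, S4 — cost 4×3 + 5×8 + 4×6 = 76
  Shipping 136, fixed 182 → total 318.
  Any other capacity-feasible assignment to {D1, D2} ships for at least 136.
Total demand is 25 and no other set of sites has combined capacity ≥ 25, so {D1, D2} is the only feasible choice of open sites. Minimum: 318.

318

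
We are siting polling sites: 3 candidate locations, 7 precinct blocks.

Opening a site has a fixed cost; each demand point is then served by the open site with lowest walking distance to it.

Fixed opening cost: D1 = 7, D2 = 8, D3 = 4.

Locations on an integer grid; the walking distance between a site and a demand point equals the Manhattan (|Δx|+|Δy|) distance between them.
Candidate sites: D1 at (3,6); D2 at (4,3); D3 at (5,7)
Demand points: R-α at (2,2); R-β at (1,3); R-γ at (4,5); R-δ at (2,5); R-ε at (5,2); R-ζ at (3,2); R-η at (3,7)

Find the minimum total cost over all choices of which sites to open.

Open {D2}: assign each demand point to its cheapest open site.
  R-α→D2 3, R-β→D2 3, R-γ→D2 2, R-δ→D2 4, R-ε→D2 2, R-ζ→D2 2, R-η→D2 5
  walking distance 21, fixed 8 → total 29.
Compare {D1, D2}: walking distance 15 + fixed 15 = 30.
Compare {D2, D3}: walking distance 18 + fixed 12 = 30.
Compare {D1}: walking distance 25 + fixed 7 = 32.
All other subsets cost ≥ 30. Minimum total cost: 29.

29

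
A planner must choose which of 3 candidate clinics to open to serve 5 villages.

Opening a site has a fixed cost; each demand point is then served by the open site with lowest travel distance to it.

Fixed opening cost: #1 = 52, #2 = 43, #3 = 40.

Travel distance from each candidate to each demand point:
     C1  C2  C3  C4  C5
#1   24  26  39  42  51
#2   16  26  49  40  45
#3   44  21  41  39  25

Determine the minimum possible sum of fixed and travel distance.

210

Open {#3}: assign each demand point to its cheapest open site.
  C1→#3 44, C2→#3 21, C3→#3 41, C4→#3 39, C5→#3 25
  travel distance 170, fixed 40 → total 210.
Compare {#2}: travel distance 176 + fixed 43 = 219.
Compare {#2, #3}: travel distance 142 + fixed 83 = 225.
Compare {#1}: travel distance 182 + fixed 52 = 234.
All other subsets cost ≥ 219. Minimum total cost: 210.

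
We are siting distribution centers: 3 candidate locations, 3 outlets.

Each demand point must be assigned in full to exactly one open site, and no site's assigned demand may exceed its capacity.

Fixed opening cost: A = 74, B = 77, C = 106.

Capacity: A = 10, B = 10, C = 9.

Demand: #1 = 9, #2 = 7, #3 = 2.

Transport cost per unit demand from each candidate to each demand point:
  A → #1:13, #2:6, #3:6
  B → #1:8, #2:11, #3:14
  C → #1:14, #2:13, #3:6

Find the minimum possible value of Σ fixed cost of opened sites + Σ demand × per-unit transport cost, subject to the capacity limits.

277

Open {A, B}; cheapest assignment that respects the capacities:
  A (cap 10, load 9): #2, #3 — cost 7×6 + 2×6 = 54
  B (cap 10, load 9): #1 — cost 9×8 = 72
  Shipping 126, fixed 151 → total 277.
  Any other capacity-feasible assignment to {A, B} ships for at least 126.
Compare {B, C}: its best feasible assignment gives total 358.
Compare {A, C}: its best feasible assignment gives total 360.
Every other set of open sites that can feasibly serve all demand totals ≥ 358 even under its best assignment. Minimum: 277.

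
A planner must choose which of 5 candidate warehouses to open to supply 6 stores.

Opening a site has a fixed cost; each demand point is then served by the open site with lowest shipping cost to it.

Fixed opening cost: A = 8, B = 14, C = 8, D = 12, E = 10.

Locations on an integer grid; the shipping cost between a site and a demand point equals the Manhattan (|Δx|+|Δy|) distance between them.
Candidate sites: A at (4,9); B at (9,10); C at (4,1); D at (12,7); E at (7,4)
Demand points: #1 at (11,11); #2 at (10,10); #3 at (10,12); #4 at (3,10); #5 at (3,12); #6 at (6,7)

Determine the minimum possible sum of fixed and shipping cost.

Open {A, B}: assign each demand point to its cheapest open site.
  #1→B 3, #2→B 1, #3→B 3, #4→A 2, #5→A 4, #6→A 4
  shipping cost 17, fixed 22 → total 39.
Compare {B}: shipping cost 27 + fixed 14 = 41.
Compare {A}: shipping cost 35 + fixed 8 = 43.
Compare {A, D}: shipping cost 27 + fixed 20 = 47.
All other subsets cost ≥ 41. Minimum total cost: 39.

39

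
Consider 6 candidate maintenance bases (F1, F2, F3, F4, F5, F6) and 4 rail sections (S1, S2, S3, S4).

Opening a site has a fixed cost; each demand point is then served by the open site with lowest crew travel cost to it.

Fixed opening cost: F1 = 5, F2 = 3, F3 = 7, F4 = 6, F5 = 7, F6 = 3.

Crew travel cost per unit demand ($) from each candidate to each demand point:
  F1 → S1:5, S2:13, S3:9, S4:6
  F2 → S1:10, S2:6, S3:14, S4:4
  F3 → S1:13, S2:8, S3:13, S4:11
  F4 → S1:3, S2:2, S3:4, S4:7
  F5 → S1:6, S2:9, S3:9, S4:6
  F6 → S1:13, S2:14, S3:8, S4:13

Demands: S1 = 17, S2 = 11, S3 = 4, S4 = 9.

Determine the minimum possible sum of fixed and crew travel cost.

134

Open {F2, F4}: assign each demand point to its cheapest open site.
  S1→F4 17×3=51, S2→F4 11×2=22, S3→F4 4×4=16, S4→F2 9×4=36
  crew travel cost 125, fixed 9 → total 134.
Compare {F2, F4, F6}: crew travel cost 125 + fixed 12 = 137.
Compare {F1, F2, F4}: crew travel cost 125 + fixed 14 = 139.
Compare {F2, F3, F4}: crew travel cost 125 + fixed 16 = 141.
All other subsets cost ≥ 137. Minimum total cost: 134.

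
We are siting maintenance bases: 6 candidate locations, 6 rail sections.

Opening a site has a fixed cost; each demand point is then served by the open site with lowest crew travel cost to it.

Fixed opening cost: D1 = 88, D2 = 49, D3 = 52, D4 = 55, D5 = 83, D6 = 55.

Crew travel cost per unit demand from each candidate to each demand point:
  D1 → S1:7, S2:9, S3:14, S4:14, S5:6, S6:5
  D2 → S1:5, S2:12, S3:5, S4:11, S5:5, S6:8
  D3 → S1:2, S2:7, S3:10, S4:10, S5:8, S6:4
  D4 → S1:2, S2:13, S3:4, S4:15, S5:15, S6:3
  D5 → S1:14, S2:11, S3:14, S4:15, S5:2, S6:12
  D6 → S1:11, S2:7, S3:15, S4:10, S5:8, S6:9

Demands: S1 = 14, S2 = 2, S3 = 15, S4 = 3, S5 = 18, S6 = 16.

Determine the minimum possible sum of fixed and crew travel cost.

Open {D4, D5}: assign each demand point to its cheapest open site.
  S1→D4 14×2=28, S2→D5 2×11=22, S3→D4 15×4=60, S4→D4 3×15=45, S5→D5 18×2=36, S6→D4 16×3=48
  crew travel cost 239, fixed 138 → total 377.
Compare {D2, D4}: crew travel cost 283 + fixed 104 = 387.
Compare {D2, D3}: crew travel cost 301 + fixed 101 = 402.
Compare {D3, D4, D5}: crew travel cost 216 + fixed 190 = 406.
All other subsets cost ≥ 387. Minimum total cost: 377.

377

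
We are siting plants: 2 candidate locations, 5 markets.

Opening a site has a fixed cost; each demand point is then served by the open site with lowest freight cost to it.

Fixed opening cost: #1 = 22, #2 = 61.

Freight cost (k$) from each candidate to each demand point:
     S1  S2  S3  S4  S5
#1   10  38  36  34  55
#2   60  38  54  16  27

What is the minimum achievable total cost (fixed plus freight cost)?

195

Open {#1}: assign each demand point to its cheapest open site.
  S1→#1 10, S2→#1 38, S3→#1 36, S4→#1 34, S5→#1 55
  freight cost 173, fixed 22 → total 195.
Compare {#1, #2}: freight cost 127 + fixed 83 = 210.
Compare {#2}: freight cost 195 + fixed 61 = 256.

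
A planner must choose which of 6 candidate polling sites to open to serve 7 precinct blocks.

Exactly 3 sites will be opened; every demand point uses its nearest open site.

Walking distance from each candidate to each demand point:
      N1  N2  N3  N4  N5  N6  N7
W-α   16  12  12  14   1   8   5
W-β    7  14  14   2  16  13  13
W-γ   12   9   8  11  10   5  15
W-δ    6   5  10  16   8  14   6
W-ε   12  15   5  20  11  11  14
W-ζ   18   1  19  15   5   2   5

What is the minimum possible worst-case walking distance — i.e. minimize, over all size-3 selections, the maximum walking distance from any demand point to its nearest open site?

Open {W-β, W-ε, W-ζ}.
  Farthest demand point is N1 at walking distance 7 (to W-β); all others are ≤ 7.
With {W-β, W-γ, W-δ} the worst case is 8.
With {W-β, W-γ, W-ζ} the worst case is 8.
No size-3 selection achieves below 7.

7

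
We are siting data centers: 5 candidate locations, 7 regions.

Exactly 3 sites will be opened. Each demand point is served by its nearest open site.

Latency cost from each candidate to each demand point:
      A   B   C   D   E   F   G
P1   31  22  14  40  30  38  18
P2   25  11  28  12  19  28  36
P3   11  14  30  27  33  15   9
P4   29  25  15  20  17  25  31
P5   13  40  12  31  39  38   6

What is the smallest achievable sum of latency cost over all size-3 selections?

Open {P2, P3, P5}.
  A→P3 11, B→P2 11, C→P5 12, D→P2 12, E→P2 19, F→P3 15, G→P5 6  ⇒ total 86.
Compare {P2, P3, P4}: total 90.
Compare {P1, P2, P3}: total 91.
No size-3 selection does better; minimum is 86.

86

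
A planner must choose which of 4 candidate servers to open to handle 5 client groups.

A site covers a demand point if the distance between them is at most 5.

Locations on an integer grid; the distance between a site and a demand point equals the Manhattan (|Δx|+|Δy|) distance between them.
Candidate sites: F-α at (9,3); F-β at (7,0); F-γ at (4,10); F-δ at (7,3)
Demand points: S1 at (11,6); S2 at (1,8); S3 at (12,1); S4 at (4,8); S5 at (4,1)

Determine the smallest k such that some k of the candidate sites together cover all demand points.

Coverage sets (demand points within 5 of each site):
  F-α: {S1, S3}
  F-β: {S5}
  F-γ: {S2, S4}
  F-δ: {S5}
No 2 sites suffice: every size-2 union leaves at least one demand point uncovered.
But {F-α, F-β, F-γ} covers everything, so the minimum is 3.

3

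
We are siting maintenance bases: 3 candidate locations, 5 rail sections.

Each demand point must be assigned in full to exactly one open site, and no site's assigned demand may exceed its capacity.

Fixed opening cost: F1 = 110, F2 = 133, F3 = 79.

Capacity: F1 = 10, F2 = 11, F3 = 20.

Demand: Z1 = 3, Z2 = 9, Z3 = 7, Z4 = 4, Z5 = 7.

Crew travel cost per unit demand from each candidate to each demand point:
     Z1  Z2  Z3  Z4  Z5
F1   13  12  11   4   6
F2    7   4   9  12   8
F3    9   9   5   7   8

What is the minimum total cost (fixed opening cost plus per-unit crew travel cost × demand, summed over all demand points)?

Open {F1, F3}; cheapest assignment that respects the capacities:
  F1 (cap 10, load 10): Z1, Z5 — cost 3×13 + 7×6 = 81
  F3 (cap 20, load 20): Z2, Z3, Z4 — cost 9×9 + 7×5 + 4×7 = 144
  Shipping 225, fixed 189 → total 414.
  Any other capacity-feasible assignment to {F1, F3} ships for at least 225.
Compare {F2, F3}: its best feasible assignment gives total 433.
Compare {F1, F2, F3}: its best feasible assignment gives total 490.
Every other set of open sites that can feasibly serve all demand totals ≥ 433 even under its best assignment. Minimum: 414.

414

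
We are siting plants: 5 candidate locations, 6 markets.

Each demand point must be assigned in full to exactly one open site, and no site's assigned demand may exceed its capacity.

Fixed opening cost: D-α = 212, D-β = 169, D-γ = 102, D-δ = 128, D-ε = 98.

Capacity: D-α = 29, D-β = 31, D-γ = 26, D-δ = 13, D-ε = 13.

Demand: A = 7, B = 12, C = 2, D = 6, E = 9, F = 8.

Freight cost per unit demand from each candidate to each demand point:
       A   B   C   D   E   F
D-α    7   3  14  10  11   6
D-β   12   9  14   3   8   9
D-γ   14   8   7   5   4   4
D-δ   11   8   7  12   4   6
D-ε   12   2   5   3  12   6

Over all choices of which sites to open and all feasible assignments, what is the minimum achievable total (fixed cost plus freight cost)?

Open {D-α, D-γ}; cheapest assignment that respects the capacities:
  D-α (cap 29, load 19): A, B — cost 7×7 + 12×3 = 85
  D-γ (cap 26, load 25): C, D, E, F — cost 2×7 + 6×5 + 9×4 + 8×4 = 112
  Shipping 197, fixed 314 → total 511.
  Any other capacity-feasible assignment to {D-α, D-γ} ships for at least 197.
Compare {D-γ, D-δ, D-ε}: its best feasible assignment gives total 541.
Compare {D-β, D-γ}: its best feasible assignment gives total 563.
Every other set of open sites that can feasibly serve all demand totals ≥ 541 even under its best assignment. Minimum: 511.

511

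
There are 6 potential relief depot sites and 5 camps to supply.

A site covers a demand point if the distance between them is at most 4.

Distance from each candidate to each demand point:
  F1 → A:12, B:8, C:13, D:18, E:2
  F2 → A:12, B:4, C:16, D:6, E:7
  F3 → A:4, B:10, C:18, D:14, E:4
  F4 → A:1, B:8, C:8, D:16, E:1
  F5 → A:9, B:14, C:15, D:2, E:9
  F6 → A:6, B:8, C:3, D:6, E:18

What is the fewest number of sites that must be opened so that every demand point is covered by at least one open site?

Coverage sets (demand points within 4 of each site):
  F1: {E}
  F2: {B}
  F3: {A, E}
  F4: {A, E}
  F5: {D}
  F6: {C}
No 3 sites suffice: every size-3 union leaves at least one demand point uncovered.
But {F2, F3, F5, F6} covers everything, so the minimum is 4.

4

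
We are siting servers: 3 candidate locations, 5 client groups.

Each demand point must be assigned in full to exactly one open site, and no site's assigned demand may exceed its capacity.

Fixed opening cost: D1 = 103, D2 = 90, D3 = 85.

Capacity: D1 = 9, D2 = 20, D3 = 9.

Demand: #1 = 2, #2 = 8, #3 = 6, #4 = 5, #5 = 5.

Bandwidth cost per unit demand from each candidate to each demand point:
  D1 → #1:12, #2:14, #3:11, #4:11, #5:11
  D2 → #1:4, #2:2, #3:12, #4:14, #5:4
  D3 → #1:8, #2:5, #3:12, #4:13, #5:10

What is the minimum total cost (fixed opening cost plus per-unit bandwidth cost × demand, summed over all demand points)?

361

Open {D2, D3}; cheapest assignment that respects the capacities:
  D2 (cap 20, load 20): #1, #2, #4, #5 — cost 2×4 + 8×2 + 5×14 + 5×4 = 114
  D3 (cap 9, load 6): #3 — cost 6×12 = 72
  Shipping 186, fixed 175 → total 361.
  Any other capacity-feasible assignment to {D2, D3} ships for at least 186.
Compare {D1, D2}: its best feasible assignment gives total 373.
Compare {D1, D2, D3}: its best feasible assignment gives total 449.
Every other set of open sites that can feasibly serve all demand totals ≥ 373 even under its best assignment. Minimum: 361.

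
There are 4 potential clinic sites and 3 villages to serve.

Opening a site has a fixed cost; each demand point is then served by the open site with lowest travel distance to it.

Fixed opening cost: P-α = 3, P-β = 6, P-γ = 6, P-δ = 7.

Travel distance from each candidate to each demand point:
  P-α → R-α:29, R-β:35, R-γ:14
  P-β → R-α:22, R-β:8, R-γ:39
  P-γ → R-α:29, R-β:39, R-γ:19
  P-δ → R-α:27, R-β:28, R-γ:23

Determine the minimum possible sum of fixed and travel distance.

Open {P-α, P-β}: assign each demand point to its cheapest open site.
  R-α→P-β 22, R-β→P-β 8, R-γ→P-α 14
  travel distance 44, fixed 9 → total 53.
Compare {P-α, P-β, P-γ}: travel distance 44 + fixed 15 = 59.
Compare {P-α, P-β, P-δ}: travel distance 44 + fixed 16 = 60.
Compare {P-β, P-γ}: travel distance 49 + fixed 12 = 61.
All other subsets cost ≥ 59. Minimum total cost: 53.

53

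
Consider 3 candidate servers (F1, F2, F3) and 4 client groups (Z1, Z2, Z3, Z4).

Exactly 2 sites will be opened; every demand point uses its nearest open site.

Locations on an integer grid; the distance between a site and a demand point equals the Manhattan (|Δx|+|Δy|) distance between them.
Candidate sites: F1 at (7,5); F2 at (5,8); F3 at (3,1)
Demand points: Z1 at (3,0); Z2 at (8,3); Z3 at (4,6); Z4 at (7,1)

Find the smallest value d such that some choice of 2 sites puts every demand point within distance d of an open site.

4

Open {F1, F3}.
  Farthest demand point is Z3 at distance 4 (to F1); all others are ≤ 4.
With {F2, F3} the worst case is 7.
With {F1, F2} the worst case is 9.
No size-2 selection achieves below 4.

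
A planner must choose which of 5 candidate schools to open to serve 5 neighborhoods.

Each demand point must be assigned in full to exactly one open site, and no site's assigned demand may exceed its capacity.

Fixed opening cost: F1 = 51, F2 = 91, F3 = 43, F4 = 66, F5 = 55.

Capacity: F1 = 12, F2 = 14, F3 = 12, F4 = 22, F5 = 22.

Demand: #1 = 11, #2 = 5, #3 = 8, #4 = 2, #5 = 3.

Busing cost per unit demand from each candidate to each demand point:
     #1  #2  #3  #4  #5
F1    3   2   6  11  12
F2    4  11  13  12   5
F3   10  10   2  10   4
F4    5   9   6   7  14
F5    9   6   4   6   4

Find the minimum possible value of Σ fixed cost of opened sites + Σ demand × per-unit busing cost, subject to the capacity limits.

225

Open {F1, F5}; cheapest assignment that respects the capacities:
  F1 (cap 12, load 11): #1 — cost 11×3 = 33
  F5 (cap 22, load 18): #2, #3, #4, #5 — cost 5×6 + 8×4 + 2×6 + 3×4 = 86
  Shipping 119, fixed 106 → total 225.
  Any other capacity-feasible assignment to {F1, F5} ships for at least 119.
Compare {F3, F4}: its best feasible assignment gives total 251.
Compare {F1, F3, F5}: its best feasible assignment gives total 252.
Every other set of open sites that can feasibly serve all demand totals ≥ 251 even under its best assignment. Minimum: 225.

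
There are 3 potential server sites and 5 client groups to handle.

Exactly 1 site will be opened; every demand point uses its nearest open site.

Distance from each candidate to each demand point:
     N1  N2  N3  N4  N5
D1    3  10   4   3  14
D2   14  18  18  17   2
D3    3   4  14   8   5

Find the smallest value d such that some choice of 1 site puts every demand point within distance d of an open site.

14

Open {D1}.
  Farthest demand point is N5 at distance 14 (to D1); all others are ≤ 14.
With {D3} the worst case is 14.
With {D2} the worst case is 18.
No size-1 selection achieves below 14.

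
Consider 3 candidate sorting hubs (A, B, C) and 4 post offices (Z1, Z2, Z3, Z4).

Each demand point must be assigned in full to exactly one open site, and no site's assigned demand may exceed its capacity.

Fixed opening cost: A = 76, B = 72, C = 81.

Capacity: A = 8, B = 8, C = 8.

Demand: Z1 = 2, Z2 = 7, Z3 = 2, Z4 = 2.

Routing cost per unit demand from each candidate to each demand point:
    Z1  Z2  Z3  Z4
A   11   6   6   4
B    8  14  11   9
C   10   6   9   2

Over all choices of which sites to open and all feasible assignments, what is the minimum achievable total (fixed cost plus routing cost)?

241

Open {A, C}; cheapest assignment that respects the capacities:
  A (cap 8, load 7): Z2 — cost 7×6 = 42
  C (cap 8, load 6): Z1, Z3, Z4 — cost 2×10 + 2×9 + 2×2 = 42
  Shipping 84, fixed 157 → total 241.
  Any other capacity-feasible assignment to {A, C} ships for at least 84.
Compare {A, B}: its best feasible assignment gives total 246.
Compare {B, C}: its best feasible assignment gives total 251.
Every other set of open sites that can feasibly serve all demand totals ≥ 246 even under its best assignment. Minimum: 241.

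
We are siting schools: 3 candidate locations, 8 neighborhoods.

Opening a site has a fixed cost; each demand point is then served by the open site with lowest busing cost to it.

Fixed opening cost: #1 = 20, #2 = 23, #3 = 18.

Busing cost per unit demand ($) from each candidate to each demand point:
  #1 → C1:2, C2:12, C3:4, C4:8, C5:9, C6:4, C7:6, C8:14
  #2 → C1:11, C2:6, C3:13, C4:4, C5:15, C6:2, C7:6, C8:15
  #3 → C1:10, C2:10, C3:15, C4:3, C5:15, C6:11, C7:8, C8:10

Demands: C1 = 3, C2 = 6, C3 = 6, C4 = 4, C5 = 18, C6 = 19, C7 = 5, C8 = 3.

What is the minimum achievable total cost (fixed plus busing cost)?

Open {#1, #2}: assign each demand point to its cheapest open site.
  C1→#1 3×2=6, C2→#2 6×6=36, C3→#1 6×4=24, C4→#2 4×4=16, C5→#1 18×9=162, C6→#2 19×2=38, C7→#1 5×6=30, C8→#1 3×14=42
  busing cost 354, fixed 43 → total 397.
Compare {#1, #2, #3}: busing cost 338 + fixed 61 = 399.
Compare {#1, #3}: busing cost 400 + fixed 38 = 438.
Compare {#1}: busing cost 444 + fixed 20 = 464.
All other subsets cost ≥ 399. Minimum total cost: 397.

397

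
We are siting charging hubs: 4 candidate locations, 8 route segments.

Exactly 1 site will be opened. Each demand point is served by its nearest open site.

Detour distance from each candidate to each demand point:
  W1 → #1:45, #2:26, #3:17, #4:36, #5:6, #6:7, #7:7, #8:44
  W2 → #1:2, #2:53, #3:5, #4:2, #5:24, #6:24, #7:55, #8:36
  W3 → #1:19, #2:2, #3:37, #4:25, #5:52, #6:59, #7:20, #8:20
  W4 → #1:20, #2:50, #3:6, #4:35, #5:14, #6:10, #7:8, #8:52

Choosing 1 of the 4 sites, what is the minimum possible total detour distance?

Open {W1}.
  #1→W1 45, #2→W1 26, #3→W1 17, #4→W1 36, #5→W1 6, #6→W1 7, #7→W1 7, #8→W1 44  ⇒ total 188.
Compare {W4}: total 195.
Compare {W2}: total 201.
No size-1 selection does better; minimum is 188.

188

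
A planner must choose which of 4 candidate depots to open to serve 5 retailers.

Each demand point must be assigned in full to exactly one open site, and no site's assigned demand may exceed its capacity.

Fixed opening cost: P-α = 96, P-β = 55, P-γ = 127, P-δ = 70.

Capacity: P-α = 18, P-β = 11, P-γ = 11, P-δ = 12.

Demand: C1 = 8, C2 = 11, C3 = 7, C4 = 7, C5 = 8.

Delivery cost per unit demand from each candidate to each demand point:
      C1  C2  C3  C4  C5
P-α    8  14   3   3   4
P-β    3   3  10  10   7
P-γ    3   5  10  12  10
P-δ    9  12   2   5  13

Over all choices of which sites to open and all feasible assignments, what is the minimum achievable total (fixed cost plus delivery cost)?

Open {P-α, P-β, P-γ, P-δ}; cheapest assignment that respects the capacities:
  P-α (cap 18, load 15): C4, C5 — cost 7×3 + 8×4 = 53
  P-β (cap 11, load 11): C2 — cost 11×3 = 33
  P-γ (cap 11, load 8): C1 — cost 8×3 = 24
  P-δ (cap 12, load 7): C3 — cost 7×2 = 14
  Shipping 124, fixed 348 → total 472.
  Any other capacity-feasible assignment to {P-α, P-β, P-γ, P-δ} ships for at least 124.
Total demand is 41; every other set of sites either has combined capacity below 41 or cannot fit the demands without splitting one across sites, so {P-α, P-β, P-γ, P-δ} is the only feasible choice of open sites. Minimum: 472.

472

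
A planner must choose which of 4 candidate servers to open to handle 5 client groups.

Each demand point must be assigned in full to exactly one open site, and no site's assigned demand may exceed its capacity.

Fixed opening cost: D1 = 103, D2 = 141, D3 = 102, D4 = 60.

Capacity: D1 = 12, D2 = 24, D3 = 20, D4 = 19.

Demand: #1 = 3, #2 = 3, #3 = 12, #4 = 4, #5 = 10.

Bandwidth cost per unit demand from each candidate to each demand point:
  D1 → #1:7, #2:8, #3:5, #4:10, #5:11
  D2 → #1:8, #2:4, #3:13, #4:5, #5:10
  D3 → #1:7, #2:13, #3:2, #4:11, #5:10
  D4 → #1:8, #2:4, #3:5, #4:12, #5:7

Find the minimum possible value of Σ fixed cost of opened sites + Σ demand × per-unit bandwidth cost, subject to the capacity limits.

Open {D3, D4}; cheapest assignment that respects the capacities:
  D3 (cap 20, load 19): #1, #3, #4 — cost 3×7 + 12×2 + 4×11 = 89
  D4 (cap 19, load 13): #2, #5 — cost 3×4 + 10×7 = 82
  Shipping 171, fixed 162 → total 333.
  Any other capacity-feasible assignment to {D3, D4} ships for at least 171.
Compare {D2, D4}: its best feasible assignment gives total 417.
Compare {D2, D3}: its best feasible assignment gives total 420.
Every other set of open sites that can feasibly serve all demand totals ≥ 417 even under its best assignment. Minimum: 333.

333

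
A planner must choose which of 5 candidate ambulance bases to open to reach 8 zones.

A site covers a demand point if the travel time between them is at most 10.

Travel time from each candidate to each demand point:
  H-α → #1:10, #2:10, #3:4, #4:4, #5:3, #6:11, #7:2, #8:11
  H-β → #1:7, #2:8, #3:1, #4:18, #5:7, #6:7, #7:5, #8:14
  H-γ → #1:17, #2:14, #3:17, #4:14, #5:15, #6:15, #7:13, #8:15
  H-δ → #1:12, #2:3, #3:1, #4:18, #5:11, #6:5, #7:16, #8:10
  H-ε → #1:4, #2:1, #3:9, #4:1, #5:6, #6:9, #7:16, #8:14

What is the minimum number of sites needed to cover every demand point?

2

Coverage sets (demand points within 10 of each site):
  H-α: {#1, #2, #3, #4, #5, #7}
  H-β: {#1, #2, #3, #5, #6, #7}
  H-γ: {}
  H-δ: {#2, #3, #6, #8}
  H-ε: {#1, #2, #3, #4, #5, #6}
No single site covers all 8 demand points.
But {H-α, H-δ} covers everything, so the minimum is 2.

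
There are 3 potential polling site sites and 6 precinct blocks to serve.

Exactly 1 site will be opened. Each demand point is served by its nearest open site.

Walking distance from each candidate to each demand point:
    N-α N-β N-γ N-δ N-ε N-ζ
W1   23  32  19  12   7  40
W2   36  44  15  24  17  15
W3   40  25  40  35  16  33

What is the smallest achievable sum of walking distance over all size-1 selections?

133

Open {W1}.
  N-α→W1 23, N-β→W1 32, N-γ→W1 19, N-δ→W1 12, N-ε→W1 7, N-ζ→W1 40  ⇒ total 133.
Compare {W2}: total 151.
Compare {W3}: total 189.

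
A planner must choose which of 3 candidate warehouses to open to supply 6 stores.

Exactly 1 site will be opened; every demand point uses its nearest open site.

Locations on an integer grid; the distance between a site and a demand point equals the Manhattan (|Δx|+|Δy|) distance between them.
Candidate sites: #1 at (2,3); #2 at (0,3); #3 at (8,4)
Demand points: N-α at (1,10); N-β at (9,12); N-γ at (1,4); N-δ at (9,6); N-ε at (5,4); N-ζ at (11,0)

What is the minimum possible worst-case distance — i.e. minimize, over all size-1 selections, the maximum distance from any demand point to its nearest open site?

Open {#3}.
  Farthest demand point is N-α at distance 13 (to #3); all others are ≤ 13.
With {#1} the worst case is 16.
With {#2} the worst case is 18.
No size-1 selection achieves below 13.

13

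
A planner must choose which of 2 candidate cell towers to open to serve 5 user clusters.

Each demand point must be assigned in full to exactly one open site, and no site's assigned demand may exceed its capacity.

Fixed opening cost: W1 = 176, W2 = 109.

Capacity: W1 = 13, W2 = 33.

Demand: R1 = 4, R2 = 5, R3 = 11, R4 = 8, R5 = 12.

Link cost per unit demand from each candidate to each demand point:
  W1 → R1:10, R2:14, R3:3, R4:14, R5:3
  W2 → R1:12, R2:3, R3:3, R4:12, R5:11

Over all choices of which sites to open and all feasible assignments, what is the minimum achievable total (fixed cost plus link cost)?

Open {W1, W2}; cheapest assignment that respects the capacities:
  W1 (cap 13, load 12): R5 — cost 12×3 = 36
  W2 (cap 33, load 28): R1, R2, R3, R4 — cost 4×12 + 5×3 + 11×3 + 8×12 = 192
  Shipping 228, fixed 285 → total 513.
  Any other capacity-feasible assignment to {W1, W2} ships for at least 228.
Total demand is 40 and no other set of sites has combined capacity ≥ 40, so {W1, W2} is the only feasible choice of open sites. Minimum: 513.

513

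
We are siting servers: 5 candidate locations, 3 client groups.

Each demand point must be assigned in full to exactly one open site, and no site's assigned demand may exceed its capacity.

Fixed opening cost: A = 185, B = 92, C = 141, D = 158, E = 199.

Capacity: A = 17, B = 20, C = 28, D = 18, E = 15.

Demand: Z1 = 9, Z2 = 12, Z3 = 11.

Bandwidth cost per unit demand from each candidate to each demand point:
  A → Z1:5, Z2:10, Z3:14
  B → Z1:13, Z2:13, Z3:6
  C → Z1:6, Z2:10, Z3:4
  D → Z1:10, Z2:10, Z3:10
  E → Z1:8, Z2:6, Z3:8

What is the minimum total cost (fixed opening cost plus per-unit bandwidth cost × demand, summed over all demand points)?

473

Open {B, C}; cheapest assignment that respects the capacities:
  B (cap 20, load 11): Z3 — cost 11×6 = 66
  C (cap 28, load 21): Z1, Z2 — cost 9×6 + 12×10 = 174
  Shipping 240, fixed 233 → total 473.
  Any other capacity-feasible assignment to {B, C} ships for at least 240.
Compare {C, E}: its best feasible assignment gives total 510.
Compare {C, D}: its best feasible assignment gives total 517.
Every other set of open sites that can feasibly serve all demand totals ≥ 510 even under its best assignment. Minimum: 473.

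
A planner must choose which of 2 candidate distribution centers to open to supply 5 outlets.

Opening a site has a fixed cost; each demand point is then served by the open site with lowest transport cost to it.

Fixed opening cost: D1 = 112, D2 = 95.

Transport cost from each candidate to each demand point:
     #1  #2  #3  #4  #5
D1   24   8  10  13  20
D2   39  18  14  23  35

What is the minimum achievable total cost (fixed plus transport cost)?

Open {D1}: assign each demand point to its cheapest open site.
  #1→D1 24, #2→D1 8, #3→D1 10, #4→D1 13, #5→D1 20
  transport cost 75, fixed 112 → total 187.
Compare {D2}: transport cost 129 + fixed 95 = 224.
Compare {D1, D2}: transport cost 75 + fixed 207 = 282.

187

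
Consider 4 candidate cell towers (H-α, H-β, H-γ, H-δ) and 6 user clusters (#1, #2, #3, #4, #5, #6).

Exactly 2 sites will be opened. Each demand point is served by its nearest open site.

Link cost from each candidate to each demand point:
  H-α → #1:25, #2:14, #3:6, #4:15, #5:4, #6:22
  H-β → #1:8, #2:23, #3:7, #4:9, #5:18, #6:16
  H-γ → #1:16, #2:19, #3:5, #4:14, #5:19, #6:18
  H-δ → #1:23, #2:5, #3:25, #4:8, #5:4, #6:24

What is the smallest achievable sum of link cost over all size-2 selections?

48

Open {H-β, H-δ}.
  #1→H-β 8, #2→H-δ 5, #3→H-β 7, #4→H-δ 8, #5→H-δ 4, #6→H-β 16  ⇒ total 48.
Compare {H-γ, H-δ}: total 56.
Compare {H-α, H-β}: total 57.
No size-2 selection does better; minimum is 48.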